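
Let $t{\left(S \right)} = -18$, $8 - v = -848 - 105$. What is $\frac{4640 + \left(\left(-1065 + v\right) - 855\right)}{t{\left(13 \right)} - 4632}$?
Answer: $- \frac{1227}{1550} \approx -0.79161$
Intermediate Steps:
$v = 961$ ($v = 8 - \left(-848 - 105\right) = 8 - -953 = 8 + 953 = 961$)
$\frac{4640 + \left(\left(-1065 + v\right) - 855\right)}{t{\left(13 \right)} - 4632} = \frac{4640 + \left(\left(-1065 + 961\right) - 855\right)}{-18 - 4632} = \frac{4640 - 959}{-4650} = \left(4640 - 959\right) \left(- \frac{1}{4650}\right) = 3681 \left(- \frac{1}{4650}\right) = - \frac{1227}{1550}$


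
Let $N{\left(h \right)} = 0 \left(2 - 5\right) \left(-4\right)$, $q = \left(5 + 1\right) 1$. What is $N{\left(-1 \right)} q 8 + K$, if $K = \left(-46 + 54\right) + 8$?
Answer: $16$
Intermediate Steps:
$K = 16$ ($K = 8 + 8 = 16$)
$q = 6$ ($q = 6 \cdot 1 = 6$)
$N{\left(h \right)} = 0$ ($N{\left(h \right)} = 0 \left(-3\right) \left(-4\right) = 0 \left(-4\right) = 0$)
$N{\left(-1 \right)} q 8 + K = 0 \cdot 6 \cdot 8 + 16 = 0 \cdot 48 + 16 = 0 + 16 = 16$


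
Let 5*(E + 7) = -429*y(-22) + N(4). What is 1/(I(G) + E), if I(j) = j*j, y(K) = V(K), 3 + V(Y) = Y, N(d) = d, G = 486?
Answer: 5/1191674 ≈ 4.1958e-6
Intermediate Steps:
V(Y) = -3 + Y
y(K) = -3 + K
I(j) = j²
E = 10694/5 (E = -7 + (-429*(-3 - 22) + 4)/5 = -7 + (-429*(-25) + 4)/5 = -7 + (10725 + 4)/5 = -7 + (⅕)*10729 = -7 + 10729/5 = 10694/5 ≈ 2138.8)
1/(I(G) + E) = 1/(486² + 10694/5) = 1/(236196 + 10694/5) = 1/(1191674/5) = 5/1191674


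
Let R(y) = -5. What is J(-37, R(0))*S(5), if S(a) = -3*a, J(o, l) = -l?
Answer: -75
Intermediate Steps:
J(-37, R(0))*S(5) = (-1*(-5))*(-3*5) = 5*(-15) = -75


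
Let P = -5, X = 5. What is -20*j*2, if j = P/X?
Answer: 40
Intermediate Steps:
j = -1 (j = -5/5 = -5*1/5 = -1)
-20*j*2 = -20*(-1)*2 = 20*2 = 40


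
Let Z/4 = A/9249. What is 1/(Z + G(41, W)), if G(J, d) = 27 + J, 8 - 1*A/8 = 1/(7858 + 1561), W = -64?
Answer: 29038777/1975440580 ≈ 0.014700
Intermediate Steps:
A = 602808/9419 (A = 64 - 8/(7858 + 1561) = 64 - 8/9419 = 602808/9419 ≈ 63.999)
Z = 803744/29038777 (Z = 4*((602808/9419)/9249) = 4*((602808/9419)*(1/9249)) = 4*(200936/29038777) = 803744/29038777 ≈ 0.027678)
1/(Z + G(41, W)) = 1/(803744/29038777 + (27 + 41)) = 1/(803744/29038777 + 68) = 1/(1975440580/29038777) = 29038777/1975440580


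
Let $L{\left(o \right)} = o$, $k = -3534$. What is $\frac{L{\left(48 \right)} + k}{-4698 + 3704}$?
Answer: $\frac{249}{71} \approx 3.507$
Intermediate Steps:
$\frac{L{\left(48 \right)} + k}{-4698 + 3704} = \frac{48 - 3534}{-4698 + 3704} = - \frac{3486}{-994} = \left(-3486\right) \left(- \frac{1}{994}\right) = \frac{249}{71}$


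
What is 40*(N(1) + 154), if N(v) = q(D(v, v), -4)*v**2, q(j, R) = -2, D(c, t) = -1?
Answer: 6080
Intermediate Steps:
N(v) = -2*v**2
40*(N(1) + 154) = 40*(-2*1**2 + 154) = 40*(-2*1 + 154) = 40*(-2 + 154) = 40*152 = 6080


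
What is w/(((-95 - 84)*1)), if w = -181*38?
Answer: 6878/179 ≈ 38.425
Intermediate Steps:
w = -6878
w/(((-95 - 84)*1)) = -6878/(-95 - 84) = -6878/((-179*1)) = -6878/(-179) = -6878*(-1/179) = 6878/179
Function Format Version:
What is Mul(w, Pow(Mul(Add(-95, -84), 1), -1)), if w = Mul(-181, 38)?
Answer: Rational(6878, 179) ≈ 38.425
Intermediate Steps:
w = -6878
Mul(w, Pow(Mul(Add(-95, -84), 1), -1)) = Mul(-6878, Pow(Mul(Add(-95, -84), 1), -1)) = Mul(-6878, Pow(Mul(-179, 1), -1)) = Mul(-6878, Pow(-179, -1)) = Mul(-6878, Rational(-1, 179)) = Rational(6878, 179)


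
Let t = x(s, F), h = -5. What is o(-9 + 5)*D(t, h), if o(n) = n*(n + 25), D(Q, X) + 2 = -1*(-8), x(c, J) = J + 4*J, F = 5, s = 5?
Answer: -504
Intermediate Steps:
x(c, J) = 5*J
t = 25 (t = 5*5 = 25)
D(Q, X) = 6 (D(Q, X) = -2 - 1*(-8) = -2 + 8 = 6)
o(n) = n*(25 + n)
o(-9 + 5)*D(t, h) = ((-9 + 5)*(25 + (-9 + 5)))*6 = -4*(25 - 4)*6 = -4*21*6 = -84*6 = -504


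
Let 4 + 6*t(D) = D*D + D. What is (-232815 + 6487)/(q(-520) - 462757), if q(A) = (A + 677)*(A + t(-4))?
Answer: 678984/1632563 ≈ 0.41590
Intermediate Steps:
t(D) = -2/3 + D/6 + D**2/6 (t(D) = -2/3 + (D*D + D)/6 = -2/3 + (D**2 + D)/6 = -2/3 + (D + D**2)/6 = -2/3 + (D/6 + D**2/6) = -2/3 + D/6 + D**2/6)
q(A) = (677 + A)*(4/3 + A) (q(A) = (A + 677)*(A + (-2/3 + (1/6)*(-4) + (1/6)*(-4)**2)) = (677 + A)*(A + (-2/3 - 2/3 + (1/6)*16)) = (677 + A)*(A + (-2/3 - 2/3 + 8/3)) = (677 + A)*(A + 4/3) = (677 + A)*(4/3 + A))
(-232815 + 6487)/(q(-520) - 462757) = (-232815 + 6487)/((2708/3 + (-520)**2 + (2035/3)*(-520)) - 462757) = -226328/((2708/3 + 270400 - 1058200/3) - 462757) = -226328/(-244292/3 - 462757) = -226328/(-1632563/3) = -226328*(-3/1632563) = 678984/1632563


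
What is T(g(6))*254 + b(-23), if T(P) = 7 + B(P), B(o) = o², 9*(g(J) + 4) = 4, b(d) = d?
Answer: 402251/81 ≈ 4966.1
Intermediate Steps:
g(J) = -32/9 (g(J) = -4 + (⅑)*4 = -4 + 4/9 = -32/9)
T(P) = 7 + P²
T(g(6))*254 + b(-23) = (7 + (-32/9)²)*254 - 23 = (7 + 1024/81)*254 - 23 = (1591/81)*254 - 23 = 404114/81 - 23 = 402251/81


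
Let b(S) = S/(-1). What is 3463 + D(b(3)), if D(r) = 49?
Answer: 3512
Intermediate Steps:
b(S) = -S (b(S) = S*(-1) = -S)
3463 + D(b(3)) = 3463 + 49 = 3512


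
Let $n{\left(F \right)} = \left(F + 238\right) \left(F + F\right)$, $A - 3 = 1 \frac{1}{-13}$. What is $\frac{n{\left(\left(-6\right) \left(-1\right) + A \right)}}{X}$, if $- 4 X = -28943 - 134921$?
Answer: $\frac{372360}{3461627} \approx 0.10757$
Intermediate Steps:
$A = \frac{38}{13}$ ($A = 3 + 1 \frac{1}{-13} = 3 + 1 \left(- \frac{1}{13}\right) = 3 - \frac{1}{13} = \frac{38}{13} \approx 2.9231$)
$n{\left(F \right)} = 2 F \left(238 + F\right)$ ($n{\left(F \right)} = \left(238 + F\right) 2 F = 2 F \left(238 + F\right)$)
$X = 40966$ ($X = - \frac{-28943 - 134921}{4} = \left(- \frac{1}{4}\right) \left(-163864\right) = 40966$)
$\frac{n{\left(\left(-6\right) \left(-1\right) + A \right)}}{X} = \frac{2 \left(\left(-6\right) \left(-1\right) + \frac{38}{13}\right) \left(238 + \left(\left(-6\right) \left(-1\right) + \frac{38}{13}\right)\right)}{40966} = 2 \left(6 + \frac{38}{13}\right) \left(238 + \left(6 + \frac{38}{13}\right)\right) \frac{1}{40966} = 2 \cdot \frac{116}{13} \left(238 + \frac{116}{13}\right) \frac{1}{40966} = 2 \cdot \frac{116}{13} \cdot \frac{3210}{13} \cdot \frac{1}{40966} = \frac{744720}{169} \cdot \frac{1}{40966} = \frac{372360}{3461627}$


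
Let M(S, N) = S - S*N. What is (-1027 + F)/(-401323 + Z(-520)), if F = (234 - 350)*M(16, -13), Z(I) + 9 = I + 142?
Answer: 27011/401710 ≈ 0.067240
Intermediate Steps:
Z(I) = 133 + I (Z(I) = -9 + (I + 142) = -9 + (142 + I) = 133 + I)
M(S, N) = S - N*S
F = -25984 (F = (234 - 350)*(16*(1 - 1*(-13))) = -1856*(1 + 13) = -1856*14 = -116*224 = -25984)
(-1027 + F)/(-401323 + Z(-520)) = (-1027 - 25984)/(-401323 + (133 - 520)) = -27011/(-401323 - 387) = -27011/(-401710) = -27011*(-1/401710) = 27011/401710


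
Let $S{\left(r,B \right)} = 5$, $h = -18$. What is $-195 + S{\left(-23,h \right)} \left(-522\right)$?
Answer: $-2805$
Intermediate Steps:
$-195 + S{\left(-23,h \right)} \left(-522\right) = -195 + 5 \left(-522\right) = -195 - 2610 = -2805$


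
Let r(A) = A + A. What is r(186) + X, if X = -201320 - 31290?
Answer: -232238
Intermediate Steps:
r(A) = 2*A
X = -232610
r(186) + X = 2*186 - 232610 = 372 - 232610 = -232238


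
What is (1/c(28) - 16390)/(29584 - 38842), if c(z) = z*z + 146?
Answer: 15242699/8609940 ≈ 1.7704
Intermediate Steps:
c(z) = 146 + z² (c(z) = z² + 146 = 146 + z²)
(1/c(28) - 16390)/(29584 - 38842) = (1/(146 + 28²) - 16390)/(29584 - 38842) = (1/(146 + 784) - 16390)/(-9258) = (1/930 - 16390)*(-1/9258) = -15242699/930*(-1/9258) = 15242699/8609940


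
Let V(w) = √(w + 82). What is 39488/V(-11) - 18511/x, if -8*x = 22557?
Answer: 148088/22557 + 39488*√71/71 ≈ 4692.9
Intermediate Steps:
x = -22557/8 (x = -⅛*22557 = -22557/8 ≈ -2819.6)
V(w) = √(82 + w)
39488/V(-11) - 18511/x = 39488/(√(82 - 11)) - 18511/(-22557/8) = 39488/(√71) - 18511*(-8/22557) = 39488*(√71/71) + 148088/22557 = 39488*√71/71 + 148088/22557 = 148088/22557 + 39488*√71/71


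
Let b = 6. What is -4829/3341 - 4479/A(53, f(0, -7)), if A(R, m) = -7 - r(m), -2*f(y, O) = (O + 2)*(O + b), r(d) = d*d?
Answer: 59601419/177073 ≈ 336.59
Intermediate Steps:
r(d) = d**2
f(y, O) = -(2 + O)*(6 + O)/2 (f(y, O) = -(O + 2)*(O + 6)/2 = -(2 + O)*(6 + O)/2)
A(R, m) = -7 - m**2
-4829/3341 - 4479/A(53, f(0, -7)) = -4829/3341 - 4479/(-7 - (-6 - 4*(-7) - 1/2*(-7)**2)**2) = -4829*1/3341 - 4479/(-7 - (-6 + 28 - 1/2*49)**2) = -4829/3341 - 4479/(-7 - (-6 + 28 - 49/2)**2) = -4829/3341 - 4479/(-7 - (-5/2)**2) = -4829/3341 - 4479/(-7 - 1*25/4) = -4829/3341 - 4479/(-7 - 25/4) = -4829/3341 - 4479/(-53/4) = -4829/3341 - 4479*(-4/53) = -4829/3341 + 17916/53 = 59601419/177073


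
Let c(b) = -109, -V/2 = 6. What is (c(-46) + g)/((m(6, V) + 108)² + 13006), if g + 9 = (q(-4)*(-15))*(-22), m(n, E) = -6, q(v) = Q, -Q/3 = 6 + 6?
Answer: -5999/11705 ≈ -0.51252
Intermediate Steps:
Q = -36 (Q = -3*(6 + 6) = -3*12 = -36)
V = -12 (V = -2*6 = -12)
q(v) = -36
g = -11889 (g = -9 - 36*(-15)*(-22) = -9 + 540*(-22) = -9 - 11880 = -11889)
(c(-46) + g)/((m(6, V) + 108)² + 13006) = (-109 - 11889)/((-6 + 108)² + 13006) = -11998/(102² + 13006) = -11998/(10404 + 13006) = -11998/23410 = -11998*1/23410 = -5999/11705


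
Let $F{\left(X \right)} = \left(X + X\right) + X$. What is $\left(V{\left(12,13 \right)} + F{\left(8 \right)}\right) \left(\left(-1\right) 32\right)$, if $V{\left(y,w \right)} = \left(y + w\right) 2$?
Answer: $-2368$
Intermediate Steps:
$V{\left(y,w \right)} = 2 w + 2 y$ ($V{\left(y,w \right)} = \left(w + y\right) 2 = 2 w + 2 y$)
$F{\left(X \right)} = 3 X$ ($F{\left(X \right)} = 2 X + X = 3 X$)
$\left(V{\left(12,13 \right)} + F{\left(8 \right)}\right) \left(\left(-1\right) 32\right) = \left(\left(2 \cdot 13 + 2 \cdot 12\right) + 3 \cdot 8\right) \left(\left(-1\right) 32\right) = \left(\left(26 + 24\right) + 24\right) \left(-32\right) = \left(50 + 24\right) \left(-32\right) = 74 \left(-32\right) = -2368$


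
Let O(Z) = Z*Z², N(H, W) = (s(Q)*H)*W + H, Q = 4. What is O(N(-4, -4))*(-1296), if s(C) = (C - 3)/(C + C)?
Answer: 10368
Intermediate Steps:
s(C) = (-3 + C)/(2*C) (s(C) = (-3 + C)/((2*C)) = (-3 + C)*(1/(2*C)) = (-3 + C)/(2*C))
N(H, W) = H + H*W/8 (N(H, W) = (((½)*(-3 + 4)/4)*H)*W + H = (((½)*(¼)*1)*H)*W + H = (H/8)*W + H = H*W/8 + H = H + H*W/8)
O(Z) = Z³
O(N(-4, -4))*(-1296) = ((⅛)*(-4)*(8 - 4))³*(-1296) = ((⅛)*(-4)*4)³*(-1296) = (-2)³*(-1296) = -8*(-1296) = 10368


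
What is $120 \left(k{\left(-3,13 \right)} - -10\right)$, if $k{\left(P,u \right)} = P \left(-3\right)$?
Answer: $2280$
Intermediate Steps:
$k{\left(P,u \right)} = - 3 P$
$120 \left(k{\left(-3,13 \right)} - -10\right) = 120 \left(\left(-3\right) \left(-3\right) - -10\right) = 120 \left(9 + \left(-2 + 12\right)\right) = 120 \left(9 + 10\right) = 120 \cdot 19 = 2280$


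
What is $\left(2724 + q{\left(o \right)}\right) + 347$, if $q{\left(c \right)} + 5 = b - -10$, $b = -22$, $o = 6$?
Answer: $3054$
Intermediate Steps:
$q{\left(c \right)} = -17$ ($q{\left(c \right)} = -5 - 12 = -17$)
$\left(2724 + q{\left(o \right)}\right) + 347 = \left(2724 - 17\right) + 347 = 2707 + 347 = 3054$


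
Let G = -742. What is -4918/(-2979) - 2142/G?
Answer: 716441/157887 ≈ 4.5377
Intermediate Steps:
-4918/(-2979) - 2142/G = -4918/(-2979) - 2142/(-742) = -4918*(-1/2979) - 2142*(-1/742) = 4918/2979 + 153/53 = 716441/157887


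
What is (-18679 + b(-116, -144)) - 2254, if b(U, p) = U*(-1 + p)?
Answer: -4113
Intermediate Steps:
(-18679 + b(-116, -144)) - 2254 = (-18679 - 116*(-1 - 144)) - 2254 = (-18679 - 116*(-145)) - 2254 = (-18679 + 16820) - 2254 = -1859 - 2254 = -4113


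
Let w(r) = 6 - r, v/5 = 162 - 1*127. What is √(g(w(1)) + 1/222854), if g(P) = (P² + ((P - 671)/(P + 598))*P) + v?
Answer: √43357086980312766/14931218 ≈ 13.946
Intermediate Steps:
v = 175 (v = 5*(162 - 1*127) = 5*(162 - 127) = 5*35 = 175)
g(P) = 175 + P² + P*(-671 + P)/(598 + P) (g(P) = (P² + ((P - 671)/(P + 598))*P) + 175 = (P² + ((-671 + P)/(598 + P))*P) + 175 = (P² + P*(-671 + P)/(598 + P)) + 175 = 175 + P² + P*(-671 + P)/(598 + P))
√(g(w(1)) + 1/222854) = √((104650 + (6 - 1*1)³ - 496*(6 - 1*1) + 599*(6 - 1*1)²)/(598 + (6 - 1*1)) + 1/222854) = √((104650 + (6 - 1)³ - 496*(6 - 1) + 599*(6 - 1)²)/(598 + (6 - 1)) + 1/222854) = √((104650 + 5³ - 496*5 + 599*5²)/(598 + 5) + 1/222854) = √((104650 + 125 - 2480 + 599*25)/603 + 1/222854) = √((104650 + 125 - 2480 + 14975)/603 + 1/222854) = √((1/603)*117270 + 1/222854) = √(13030/67 + 1/222854) = √(2903787687/14931218) = √43357086980312766/14931218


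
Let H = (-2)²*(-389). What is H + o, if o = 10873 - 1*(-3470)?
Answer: 12787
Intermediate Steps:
o = 14343 (o = 10873 + 3470 = 14343)
H = -1556 (H = 4*(-389) = -1556)
H + o = -1556 + 14343 = 12787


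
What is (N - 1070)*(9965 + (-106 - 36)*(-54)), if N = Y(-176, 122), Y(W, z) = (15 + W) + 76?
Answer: -20366115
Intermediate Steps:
Y(W, z) = 91 + W
N = -85 (N = 91 - 176 = -85)
(N - 1070)*(9965 + (-106 - 36)*(-54)) = (-85 - 1070)*(9965 + (-106 - 36)*(-54)) = -1155*(9965 - 142*(-54)) = -1155*(9965 + 7668) = -1155*17633 = -20366115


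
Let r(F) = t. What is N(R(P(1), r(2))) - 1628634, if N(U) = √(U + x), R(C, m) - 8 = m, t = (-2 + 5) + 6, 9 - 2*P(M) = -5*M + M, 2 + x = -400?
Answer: -1628634 + I*√385 ≈ -1.6286e+6 + 19.621*I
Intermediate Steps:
x = -402 (x = -2 - 400 = -402)
P(M) = 9/2 + 2*M (P(M) = 9/2 - (-5*M + M)/2 = 9/2 - (-2)*M = 9/2 + 2*M)
t = 9 (t = 3 + 6 = 9)
r(F) = 9
R(C, m) = 8 + m
N(U) = √(-402 + U) (N(U) = √(U - 402) = √(-402 + U))
N(R(P(1), r(2))) - 1628634 = √(-402 + (8 + 9)) - 1628634 = √(-402 + 17) - 1628634 = √(-385) - 1628634 = I*√385 - 1628634 = -1628634 + I*√385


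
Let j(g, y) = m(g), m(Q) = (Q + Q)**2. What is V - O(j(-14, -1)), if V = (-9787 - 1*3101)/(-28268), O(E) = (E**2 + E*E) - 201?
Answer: -8686124215/7067 ≈ -1.2291e+6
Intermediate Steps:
m(Q) = 4*Q**2 (m(Q) = (2*Q)**2 = 4*Q**2)
j(g, y) = 4*g**2
O(E) = -201 + 2*E**2 (O(E) = (E**2 + E**2) - 201 = 2*E**2 - 201 = -201 + 2*E**2)
V = 3222/7067 (V = (-9787 - 3101)*(-1/28268) = -12888*(-1/28268) = 3222/7067 ≈ 0.45592)
V - O(j(-14, -1)) = 3222/7067 - (-201 + 2*(4*(-14)**2)**2) = 3222/7067 - (-201 + 2*(4*196)**2) = 3222/7067 - (-201 + 2*784**2) = 3222/7067 - (-201 + 2*614656) = 3222/7067 - (-201 + 1229312) = 3222/7067 - 1*1229111 = 3222/7067 - 1229111 = -8686124215/7067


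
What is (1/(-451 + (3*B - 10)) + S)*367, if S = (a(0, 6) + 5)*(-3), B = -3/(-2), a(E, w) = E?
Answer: -5026799/913 ≈ -5505.8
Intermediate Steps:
B = 3/2 (B = -3*(-½) = 3/2 ≈ 1.5000)
S = -15 (S = (0 + 5)*(-3) = 5*(-3) = -15)
(1/(-451 + (3*B - 10)) + S)*367 = (1/(-451 + (3*(3/2) - 10)) - 15)*367 = (1/(-451 + (9/2 - 10)) - 15)*367 = (1/(-451 - 11/2) - 15)*367 = (1/(-913/2) - 15)*367 = (-2/913 - 15)*367 = -13697/913*367 = -5026799/913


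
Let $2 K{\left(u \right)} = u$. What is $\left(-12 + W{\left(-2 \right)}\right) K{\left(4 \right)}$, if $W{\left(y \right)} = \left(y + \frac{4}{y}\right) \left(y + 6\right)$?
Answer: $-56$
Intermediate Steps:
$K{\left(u \right)} = \frac{u}{2}$
$W{\left(y \right)} = \left(6 + y\right) \left(y + \frac{4}{y}\right)$ ($W{\left(y \right)} = \left(y + \frac{4}{y}\right) \left(6 + y\right) = \left(6 + y\right) \left(y + \frac{4}{y}\right)$)
$\left(-12 + W{\left(-2 \right)}\right) K{\left(4 \right)} = \left(-12 + \left(4 + \left(-2\right)^{2} + 6 \left(-2\right) + \frac{24}{-2}\right)\right) \frac{1}{2} \cdot 4 = \left(-12 + \left(4 + 4 - 12 + 24 \left(- \frac{1}{2}\right)\right)\right) 2 = \left(-12 + \left(4 + 4 - 12 - 12\right)\right) 2 = \left(-12 - 16\right) 2 = \left(-28\right) 2 = -56$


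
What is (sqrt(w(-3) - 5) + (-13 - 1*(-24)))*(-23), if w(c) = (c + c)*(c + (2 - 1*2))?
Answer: -253 - 23*sqrt(13) ≈ -335.93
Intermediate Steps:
w(c) = 2*c**2 (w(c) = (2*c)*(c + (2 - 2)) = (2*c)*(c + 0) = (2*c)*c = 2*c**2)
(sqrt(w(-3) - 5) + (-13 - 1*(-24)))*(-23) = (sqrt(2*(-3)**2 - 5) + (-13 - 1*(-24)))*(-23) = (sqrt(2*9 - 5) + (-13 + 24))*(-23) = (sqrt(18 - 5) + 11)*(-23) = (sqrt(13) + 11)*(-23) = (11 + sqrt(13))*(-23) = -253 - 23*sqrt(13)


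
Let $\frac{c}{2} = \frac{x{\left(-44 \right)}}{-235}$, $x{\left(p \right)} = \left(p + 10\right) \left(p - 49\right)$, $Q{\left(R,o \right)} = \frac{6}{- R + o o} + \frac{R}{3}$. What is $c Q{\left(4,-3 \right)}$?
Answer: $- \frac{80104}{1175} \approx -68.174$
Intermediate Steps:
$Q{\left(R,o \right)} = \frac{6}{o^{2} - R} + \frac{R}{3}$ ($Q{\left(R,o \right)} = \frac{6}{- R + o^{2}} + R \frac{1}{3} = \frac{6}{o^{2} - R} + \frac{R}{3}$)
$x{\left(p \right)} = \left(-49 + p\right) \left(10 + p\right)$ ($x{\left(p \right)} = \left(10 + p\right) \left(-49 + p\right) = \left(-49 + p\right) \left(10 + p\right)$)
$c = - \frac{6324}{235}$ ($c = 2 \frac{-490 + \left(-44\right)^{2} - -1716}{-235} = 2 \left(-490 + 1936 + 1716\right) \left(- \frac{1}{235}\right) = 2 \cdot 3162 \left(- \frac{1}{235}\right) = 2 \left(- \frac{3162}{235}\right) = - \frac{6324}{235} \approx -26.911$)
$c Q{\left(4,-3 \right)} = - \frac{6324 \frac{-18 + 4^{2} - 4 \left(-3\right)^{2}}{3 \left(4 - \left(-3\right)^{2}\right)}}{235} = - \frac{6324 \frac{-18 + 16 - 4 \cdot 9}{3 \left(4 - 9\right)}}{235} = - \frac{6324 \frac{-18 + 16 - 36}{3 \left(4 - 9\right)}}{235} = - \frac{6324 \cdot \frac{1}{3} \frac{1}{-5} \left(-38\right)}{235} = - \frac{6324 \cdot \frac{1}{3} \left(- \frac{1}{5}\right) \left(-38\right)}{235} = \left(- \frac{6324}{235}\right) \frac{38}{15} = - \frac{80104}{1175}$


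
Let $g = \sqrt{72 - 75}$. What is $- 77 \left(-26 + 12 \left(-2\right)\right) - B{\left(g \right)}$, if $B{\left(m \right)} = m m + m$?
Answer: $3853 - i \sqrt{3} \approx 3853.0 - 1.732 i$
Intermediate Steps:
$g = i \sqrt{3}$ ($g = \sqrt{-3} = i \sqrt{3} \approx 1.732 i$)
$B{\left(m \right)} = m + m^{2}$ ($B{\left(m \right)} = m^{2} + m = m + m^{2}$)
$- 77 \left(-26 + 12 \left(-2\right)\right) - B{\left(g \right)} = - 77 \left(-26 + 12 \left(-2\right)\right) - i \sqrt{3} \left(1 + i \sqrt{3}\right) = - 77 \left(-26 - 24\right) - i \sqrt{3} \left(1 + i \sqrt{3}\right) = \left(-77\right) \left(-50\right) - i \sqrt{3} \left(1 + i \sqrt{3}\right) = 3850 - i \sqrt{3} \left(1 + i \sqrt{3}\right)$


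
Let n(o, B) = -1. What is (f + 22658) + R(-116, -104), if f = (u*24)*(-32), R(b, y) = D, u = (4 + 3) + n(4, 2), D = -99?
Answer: 17951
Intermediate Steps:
u = 6 (u = (4 + 3) - 1 = 7 - 1 = 6)
R(b, y) = -99
f = -4608 (f = (6*24)*(-32) = 144*(-32) = -4608)
(f + 22658) + R(-116, -104) = (-4608 + 22658) - 99 = 18050 - 99 = 17951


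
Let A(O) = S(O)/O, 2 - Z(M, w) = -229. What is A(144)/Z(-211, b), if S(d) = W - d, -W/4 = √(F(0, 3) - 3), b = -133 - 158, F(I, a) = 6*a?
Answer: -1/231 - √15/8316 ≈ -0.0047947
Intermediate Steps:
b = -291
W = -4*√15 (W = -4*√(6*3 - 3) = -4*√(18 - 3) = -4*√15 ≈ -15.492)
Z(M, w) = 231 (Z(M, w) = 2 - 1*(-229) = 2 + 229 = 231)
S(d) = -d - 4*√15 (S(d) = -4*√15 - d = -d - 4*√15)
A(O) = (-O - 4*√15)/O
A(144)/Z(-211, b) = ((-1*144 - 4*√15)/144)/231 = ((-144 - 4*√15)/144)*(1/231) = (-1 - √15/36)*(1/231) = -1/231 - √15/8316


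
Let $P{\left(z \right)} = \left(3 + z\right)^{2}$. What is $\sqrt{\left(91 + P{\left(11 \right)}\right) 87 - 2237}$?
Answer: $2 \sqrt{5683} \approx 150.77$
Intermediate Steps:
$\sqrt{\left(91 + P{\left(11 \right)}\right) 87 - 2237} = \sqrt{\left(91 + \left(3 + 11\right)^{2}\right) 87 - 2237} = \sqrt{\left(91 + 14^{2}\right) 87 - 2237} = \sqrt{\left(91 + 196\right) 87 - 2237} = \sqrt{287 \cdot 87 - 2237} = \sqrt{24969 - 2237} = \sqrt{22732} = 2 \sqrt{5683}$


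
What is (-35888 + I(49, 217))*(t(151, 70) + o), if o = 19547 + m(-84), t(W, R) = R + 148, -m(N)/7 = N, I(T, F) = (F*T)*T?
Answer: 9873830537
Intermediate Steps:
I(T, F) = F*T²
m(N) = -7*N
t(W, R) = 148 + R
o = 20135 (o = 19547 - 7*(-84) = 19547 + 588 = 20135)
(-35888 + I(49, 217))*(t(151, 70) + o) = (-35888 + 217*49²)*((148 + 70) + 20135) = (-35888 + 217*2401)*(218 + 20135) = (-35888 + 521017)*20353 = 485129*20353 = 9873830537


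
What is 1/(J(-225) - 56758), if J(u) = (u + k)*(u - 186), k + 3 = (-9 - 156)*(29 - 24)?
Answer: 1/376025 ≈ 2.6594e-6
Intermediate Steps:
k = -828 (k = -3 + (-9 - 156)*(29 - 24) = -3 - 165*5 = -3 - 825 = -828)
J(u) = (-828 + u)*(-186 + u) (J(u) = (u - 828)*(u - 186) = (-828 + u)*(-186 + u))
1/(J(-225) - 56758) = 1/((154008 + (-225)**2 - 1014*(-225)) - 56758) = 1/((154008 + 50625 + 228150) - 56758) = 1/(432783 - 56758) = 1/376025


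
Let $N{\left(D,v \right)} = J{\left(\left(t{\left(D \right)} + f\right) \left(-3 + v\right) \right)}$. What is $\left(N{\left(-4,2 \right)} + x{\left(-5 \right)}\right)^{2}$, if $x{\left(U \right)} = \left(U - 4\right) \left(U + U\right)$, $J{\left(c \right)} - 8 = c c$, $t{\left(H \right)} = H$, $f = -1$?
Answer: $15129$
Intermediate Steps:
$J{\left(c \right)} = 8 + c^{2}$ ($J{\left(c \right)} = 8 + c c = 8 + c^{2}$)
$N{\left(D,v \right)} = 8 + \left(-1 + D\right)^{2} \left(-3 + v\right)^{2}$ ($N{\left(D,v \right)} = 8 + \left(\left(D - 1\right) \left(-3 + v\right)\right)^{2} = 8 + \left(\left(-1 + D\right) \left(-3 + v\right)\right)^{2} = 8 + \left(-1 + D\right)^{2} \left(-3 + v\right)^{2}$)
$x{\left(U \right)} = 2 U \left(-4 + U\right)$ ($x{\left(U \right)} = \left(-4 + U\right) 2 U = 2 U \left(-4 + U\right)$)
$\left(N{\left(-4,2 \right)} + x{\left(-5 \right)}\right)^{2} = \left(\left(8 + \left(3 - 2 - -12 - 8\right)^{2}\right) + 2 \left(-5\right) \left(-4 - 5\right)\right)^{2} = \left(\left(8 + \left(3 - 2 + 12 - 8\right)^{2}\right) + 2 \left(-5\right) \left(-9\right)\right)^{2} = \left(\left(8 + 5^{2}\right) + 90\right)^{2} = \left(\left(8 + 25\right) + 90\right)^{2} = \left(33 + 90\right)^{2} = 123^{2} = 15129$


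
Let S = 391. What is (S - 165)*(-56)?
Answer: -12656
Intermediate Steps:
(S - 165)*(-56) = (391 - 165)*(-56) = 226*(-56) = -12656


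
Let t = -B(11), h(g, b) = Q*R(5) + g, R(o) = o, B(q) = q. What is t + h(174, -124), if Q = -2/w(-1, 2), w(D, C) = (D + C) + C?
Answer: 479/3 ≈ 159.67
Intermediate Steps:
w(D, C) = D + 2*C (w(D, C) = (C + D) + C = D + 2*C)
Q = -⅔ (Q = -2/(-1 + 2*2) = -2/(-1 + 4) = -2/3 = -2*⅓ = -⅔ ≈ -0.66667)
h(g, b) = -10/3 + g (h(g, b) = -⅔*5 + g = -10/3 + g)
t = -11 (t = -1*11 = -11)
t + h(174, -124) = -11 + (-10/3 + 174) = -11 + 512/3 = 479/3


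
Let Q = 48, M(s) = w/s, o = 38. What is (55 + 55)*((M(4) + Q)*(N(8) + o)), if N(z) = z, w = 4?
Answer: 247940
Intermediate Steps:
M(s) = 4/s
(55 + 55)*((M(4) + Q)*(N(8) + o)) = (55 + 55)*((4/4 + 48)*(8 + 38)) = 110*((4*(1/4) + 48)*46) = 110*((1 + 48)*46) = 110*(49*46) = 110*2254 = 247940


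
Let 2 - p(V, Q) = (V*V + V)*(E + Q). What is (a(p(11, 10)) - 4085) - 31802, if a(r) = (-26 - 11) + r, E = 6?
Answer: -38034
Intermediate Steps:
p(V, Q) = 2 - (6 + Q)*(V + V²) (p(V, Q) = 2 - (V*V + V)*(6 + Q) = 2 - (V² + V)*(6 + Q) = 2 - (V + V²)*(6 + Q) = 2 - (6 + Q)*(V + V²))
a(r) = -37 + r
(a(p(11, 10)) - 4085) - 31802 = ((-37 + (2 - 6*11 - 6*11² - 1*10*11 - 1*10*11²)) - 4085) - 31802 = ((-37 + (2 - 66 - 6*121 - 110 - 1*10*121)) - 4085) - 31802 = ((-37 + (2 - 66 - 726 - 110 - 1210)) - 4085) - 31802 = ((-37 - 2110) - 4085) - 31802 = (-2147 - 4085) - 31802 = -6232 - 31802 = -38034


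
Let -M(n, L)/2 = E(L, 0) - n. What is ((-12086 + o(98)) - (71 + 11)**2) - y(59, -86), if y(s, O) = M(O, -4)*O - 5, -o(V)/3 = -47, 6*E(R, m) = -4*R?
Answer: -101744/3 ≈ -33915.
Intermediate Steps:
E(R, m) = -2*R/3 (E(R, m) = (-4*R)/6 = -2*R/3)
M(n, L) = 2*n + 4*L/3 (M(n, L) = -2*(-2*L/3 - n) = -2*(-n - 2*L/3) = 2*n + 4*L/3)
o(V) = 141 (o(V) = -3*(-47) = 141)
y(s, O) = -5 + O*(-16/3 + 2*O) (y(s, O) = (2*O + (4/3)*(-4))*O - 5 = (2*O - 16/3)*O - 5 = (-16/3 + 2*O)*O - 5 = O*(-16/3 + 2*O) - 5 = -5 + O*(-16/3 + 2*O))
((-12086 + o(98)) - (71 + 11)**2) - y(59, -86) = ((-12086 + 141) - (71 + 11)**2) - (-5 + (2/3)*(-86)*(-8 + 3*(-86))) = (-11945 - 1*82**2) - (-5 + (2/3)*(-86)*(-8 - 258)) = (-11945 - 1*6724) - (-5 + (2/3)*(-86)*(-266)) = (-11945 - 6724) - (-5 + 45752/3) = -18669 - 1*45737/3 = -18669 - 45737/3 = -101744/3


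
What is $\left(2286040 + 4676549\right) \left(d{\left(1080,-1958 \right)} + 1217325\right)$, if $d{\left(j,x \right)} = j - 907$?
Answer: $8476938182322$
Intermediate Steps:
$d{\left(j,x \right)} = -907 + j$ ($d{\left(j,x \right)} = j - 907 = -907 + j$)
$\left(2286040 + 4676549\right) \left(d{\left(1080,-1958 \right)} + 1217325\right) = \left(2286040 + 4676549\right) \left(\left(-907 + 1080\right) + 1217325\right) = 6962589 \left(173 + 1217325\right) = 6962589 \cdot 1217498 = 8476938182322$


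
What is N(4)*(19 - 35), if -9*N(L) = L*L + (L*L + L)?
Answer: 64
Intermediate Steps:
N(L) = -2*L²/9 - L/9 (N(L) = -(L*L + (L*L + L))/9 = -(L² + (L² + L))/9 = -(L² + (L + L²))/9 = -(L + 2*L²)/9 = -2*L²/9 - L/9)
N(4)*(19 - 35) = (-⅑*4*(1 + 2*4))*(19 - 35) = -⅑*4*(1 + 8)*(-16) = -⅑*4*9*(-16) = -4*(-16) = 64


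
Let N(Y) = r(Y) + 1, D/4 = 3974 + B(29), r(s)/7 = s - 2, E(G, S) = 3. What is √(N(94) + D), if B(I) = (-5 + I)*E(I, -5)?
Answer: √16829 ≈ 129.73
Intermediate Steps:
r(s) = -14 + 7*s (r(s) = 7*(s - 2) = 7*(-2 + s) = -14 + 7*s)
B(I) = -15 + 3*I (B(I) = (-5 + I)*3 = -15 + 3*I)
D = 16184 (D = 4*(3974 + (-15 + 3*29)) = 4*(3974 + (-15 + 87)) = 4*(3974 + 72) = 4*4046 = 16184)
N(Y) = -13 + 7*Y (N(Y) = (-14 + 7*Y) + 1 = -13 + 7*Y)
√(N(94) + D) = √((-13 + 7*94) + 16184) = √((-13 + 658) + 16184) = √(645 + 16184) = √16829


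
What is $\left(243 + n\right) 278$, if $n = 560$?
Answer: $223234$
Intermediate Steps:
$\left(243 + n\right) 278 = \left(243 + 560\right) 278 = 803 \cdot 278 = 223234$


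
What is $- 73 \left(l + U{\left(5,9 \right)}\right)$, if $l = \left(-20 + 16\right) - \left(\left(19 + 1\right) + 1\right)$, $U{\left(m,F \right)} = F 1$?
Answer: $1168$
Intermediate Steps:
$U{\left(m,F \right)} = F$
$l = -25$ ($l = -4 - \left(20 + 1\right) = -4 - 21 = -25$)
$- 73 \left(l + U{\left(5,9 \right)}\right) = - 73 \left(-25 + 9\right) = \left(-73\right) \left(-16\right) = 1168$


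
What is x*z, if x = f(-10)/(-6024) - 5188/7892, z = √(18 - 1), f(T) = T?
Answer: -3896699*√17/5942676 ≈ -2.7036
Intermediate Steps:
z = √17 ≈ 4.1231
x = -3896699/5942676 (x = -10/(-6024) - 5188/7892 = -10*(-1/6024) - 5188*1/7892 = 5/3012 - 1297/1973 = -3896699/5942676 ≈ -0.65571)
x*z = -3896699*√17/5942676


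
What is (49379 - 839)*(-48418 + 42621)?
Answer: -281386380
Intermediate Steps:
(49379 - 839)*(-48418 + 42621) = 48540*(-5797) = -281386380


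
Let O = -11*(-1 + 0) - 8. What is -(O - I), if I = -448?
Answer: -451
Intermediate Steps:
O = 3 (O = -11*(-1) - 8 = 11 - 8 = 3)
-(O - I) = -(3 - 1*(-448)) = -(3 + 448) = -1*451 = -451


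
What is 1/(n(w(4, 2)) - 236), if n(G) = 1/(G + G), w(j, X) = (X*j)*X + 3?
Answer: -38/8967 ≈ -0.0042378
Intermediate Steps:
w(j, X) = 3 + j*X**2 (w(j, X) = j*X**2 + 3 = 3 + j*X**2)
n(G) = 1/(2*G)
1/(n(w(4, 2)) - 236) = 1/(1/(2*(3 + 4*2**2)) - 236) = 1/(1/(2*(3 + 4*4)) - 236) = 1/(1/(2*(3 + 16)) - 236) = 1/((1/2)/19 - 236) = 1/((1/2)*(1/19) - 236) = 1/(1/38 - 236) = 1/(-8967/38) = -38/8967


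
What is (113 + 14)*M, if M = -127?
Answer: -16129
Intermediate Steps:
(113 + 14)*M = (113 + 14)*(-127) = 127*(-127) = -16129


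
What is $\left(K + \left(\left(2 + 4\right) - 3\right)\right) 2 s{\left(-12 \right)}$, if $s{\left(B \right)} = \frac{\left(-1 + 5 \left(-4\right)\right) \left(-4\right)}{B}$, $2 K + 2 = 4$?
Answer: $-56$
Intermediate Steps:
$K = 1$ ($K = -1 + \frac{1}{2} \cdot 4 = -1 + 2 = 1$)
$s{\left(B \right)} = \frac{84}{B}$ ($s{\left(B \right)} = \frac{\left(-1 - 20\right) \left(-4\right)}{B} = \frac{\left(-21\right) \left(-4\right)}{B} = \frac{84}{B}$)
$\left(K + \left(\left(2 + 4\right) - 3\right)\right) 2 s{\left(-12 \right)} = \left(1 + \left(\left(2 + 4\right) - 3\right)\right) 2 \frac{84}{-12} = \left(1 + \left(6 - 3\right)\right) 2 \cdot 84 \left(- \frac{1}{12}\right) = \left(1 + 3\right) 2 \left(-7\right) = 4 \cdot 2 \left(-7\right) = 8 \left(-7\right) = -56$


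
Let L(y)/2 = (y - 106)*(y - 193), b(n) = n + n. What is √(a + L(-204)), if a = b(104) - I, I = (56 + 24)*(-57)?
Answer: 2*√62727 ≈ 500.91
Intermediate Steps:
b(n) = 2*n
I = -4560 (I = 80*(-57) = -4560)
L(y) = 2*(-193 + y)*(-106 + y) (L(y) = 2*((y - 106)*(y - 193)) = 2*((-106 + y)*(-193 + y)) = 2*((-193 + y)*(-106 + y)) = 2*(-193 + y)*(-106 + y))
a = 4768 (a = 2*104 - 1*(-4560) = 208 + 4560 = 4768)
√(a + L(-204)) = √(4768 + (40916 - 598*(-204) + 2*(-204)²)) = √(4768 + (40916 + 121992 + 2*41616)) = √(4768 + (40916 + 121992 + 83232)) = √(4768 + 246140) = √250908 = 2*√62727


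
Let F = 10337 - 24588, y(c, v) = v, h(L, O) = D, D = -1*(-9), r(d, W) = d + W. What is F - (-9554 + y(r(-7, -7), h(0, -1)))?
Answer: -4706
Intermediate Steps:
r(d, W) = W + d
D = 9
h(L, O) = 9
F = -14251
F - (-9554 + y(r(-7, -7), h(0, -1))) = -14251 - (-9554 + 9) = -14251 - 1*(-9545) = -14251 + 9545 = -4706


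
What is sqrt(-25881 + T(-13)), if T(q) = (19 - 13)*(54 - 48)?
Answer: I*sqrt(25845) ≈ 160.76*I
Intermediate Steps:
T(q) = 36 (T(q) = 6*6 = 36)
sqrt(-25881 + T(-13)) = sqrt(-25881 + 36) = sqrt(-25845) = I*sqrt(25845)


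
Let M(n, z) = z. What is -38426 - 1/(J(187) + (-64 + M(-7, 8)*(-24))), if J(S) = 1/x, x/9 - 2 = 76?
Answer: -6905574184/179711 ≈ -38426.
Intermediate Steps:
x = 702 (x = 18 + 9*76 = 18 + 684 = 702)
J(S) = 1/702
-38426 - 1/(J(187) + (-64 + M(-7, 8)*(-24))) = -38426 - 1/(1/702 + (-64 + 8*(-24))) = -38426 - 1/(1/702 + (-64 - 192)) = -38426 - 1/(1/702 - 256) = -38426 - 1/(-179711/702) = -38426 - 1*(-702/179711) = -38426 + 702/179711 = -6905574184/179711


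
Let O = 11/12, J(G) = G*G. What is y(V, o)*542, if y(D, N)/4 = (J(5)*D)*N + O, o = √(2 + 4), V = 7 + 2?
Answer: 5962/3 + 487800*√6 ≈ 1.1968e+6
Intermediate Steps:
V = 9
J(G) = G²
O = 11/12 (O = 11*(1/12) = 11/12 ≈ 0.91667)
o = √6 ≈ 2.4495
y(D, N) = 11/3 + 100*D*N (y(D, N) = 4*((5²*D)*N + 11/12) = 4*((25*D)*N + 11/12) = 4*(25*D*N + 11/12) = 4*(11/12 + 25*D*N) = 11/3 + 100*D*N)
y(V, o)*542 = (11/3 + 100*9*√6)*542 = (11/3 + 900*√6)*542 = 5962/3 + 487800*√6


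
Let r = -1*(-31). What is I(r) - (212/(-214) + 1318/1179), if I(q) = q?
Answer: 3894691/126153 ≈ 30.873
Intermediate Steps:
r = 31
I(r) - (212/(-214) + 1318/1179) = 31 - (212/(-214) + 1318/1179) = 31 - (212*(-1/214) + 1318*(1/1179)) = 31 - (-106/107 + 1318/1179) = 31 - 1*16052/126153 = 31 - 16052/126153 = 3894691/126153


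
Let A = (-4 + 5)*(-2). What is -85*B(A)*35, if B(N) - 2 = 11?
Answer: -38675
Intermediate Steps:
A = -2 (A = 1*(-2) = -2)
B(N) = 13 (B(N) = 2 + 11 = 13)
-85*B(A)*35 = -85*13*35 = -1105*35 = -38675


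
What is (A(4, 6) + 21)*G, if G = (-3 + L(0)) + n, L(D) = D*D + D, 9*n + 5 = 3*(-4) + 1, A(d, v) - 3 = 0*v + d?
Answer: -1204/9 ≈ -133.78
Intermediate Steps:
A(d, v) = 3 + d (A(d, v) = 3 + (0*v + d) = 3 + (0 + d) = 3 + d)
n = -16/9 (n = -5/9 + (3*(-4) + 1)/9 = -5/9 + (-12 + 1)/9 = -5/9 + (⅑)*(-11) = -5/9 - 11/9 = -16/9 ≈ -1.7778)
L(D) = D + D² (L(D) = D² + D = D + D²)
G = -43/9 (G = (-3 + 0*(1 + 0)) - 16/9 = (-3 + 0*1) - 16/9 = (-3 + 0) - 16/9 = -3 - 16/9 = -43/9 ≈ -4.7778)
(A(4, 6) + 21)*G = ((3 + 4) + 21)*(-43/9) = (7 + 21)*(-43/9) = 28*(-43/9) = -1204/9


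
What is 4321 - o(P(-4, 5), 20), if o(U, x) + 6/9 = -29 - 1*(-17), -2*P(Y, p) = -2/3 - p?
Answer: 13001/3 ≈ 4333.7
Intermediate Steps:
P(Y, p) = ⅓ + p/2 (P(Y, p) = -(-2/3 - p)/2 = -(-2*⅓ - p)/2 = -(-⅔ - p)/2 = ⅓ + p/2)
o(U, x) = -38/3 (o(U, x) = -⅔ + (-29 - 1*(-17)) = -⅔ + (-29 + 17) = -⅔ - 12 = -38/3)
4321 - o(P(-4, 5), 20) = 4321 - 1*(-38/3) = 4321 + 38/3 = 13001/3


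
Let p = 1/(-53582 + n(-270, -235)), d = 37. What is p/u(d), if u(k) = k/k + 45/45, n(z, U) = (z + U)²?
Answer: 1/402886 ≈ 2.4821e-6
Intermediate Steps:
n(z, U) = (U + z)²
u(k) = 2 (u(k) = 1 + 45*(1/45) = 1 + 1 = 2)
p = 1/201443 (p = 1/(-53582 + (-235 - 270)²) = 1/(-53582 + (-505)²) = 1/(-53582 + 255025) = 1/201443 ≈ 4.9642e-6)
p/u(d) = (1/201443)/2 = (1/201443)*(½) = 1/402886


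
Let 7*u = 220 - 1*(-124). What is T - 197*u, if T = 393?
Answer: -65017/7 ≈ -9288.1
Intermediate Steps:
u = 344/7 (u = (220 - 1*(-124))/7 = (220 + 124)/7 = (⅐)*344 = 344/7 ≈ 49.143)
T - 197*u = 393 - 197*344/7 = 393 - 67768/7 = -65017/7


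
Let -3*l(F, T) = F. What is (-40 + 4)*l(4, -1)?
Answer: 48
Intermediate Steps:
l(F, T) = -F/3
(-40 + 4)*l(4, -1) = (-40 + 4)*(-1/3*4) = -36*(-4/3) = 48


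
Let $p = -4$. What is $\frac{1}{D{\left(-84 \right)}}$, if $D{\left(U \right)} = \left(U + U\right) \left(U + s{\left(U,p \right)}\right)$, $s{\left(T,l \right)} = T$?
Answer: $\frac{1}{28224} \approx 3.5431 \cdot 10^{-5}$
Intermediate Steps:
$D{\left(U \right)} = 4 U^{2}$ ($D{\left(U \right)} = \left(U + U\right) \left(U + U\right) = 2 U 2 U = 4 U^{2}$)
$\frac{1}{D{\left(-84 \right)}} = \frac{1}{4 \left(-84\right)^{2}} = \frac{1}{4 \cdot 7056} = \frac{1}{28224}$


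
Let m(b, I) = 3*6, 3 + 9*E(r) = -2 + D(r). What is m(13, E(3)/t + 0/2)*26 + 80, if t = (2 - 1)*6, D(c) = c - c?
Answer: 548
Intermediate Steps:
D(c) = 0
t = 6 (t = 1*6 = 6)
E(r) = -5/9 (E(r) = -⅓ + (-2 + 0)/9 = -⅓ + (⅑)*(-2) = -⅓ - 2/9 = -5/9)
m(b, I) = 18
m(13, E(3)/t + 0/2)*26 + 80 = 18*26 + 80 = 468 + 80 = 548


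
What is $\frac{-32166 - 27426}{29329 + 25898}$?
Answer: $- \frac{19864}{18409} \approx -1.079$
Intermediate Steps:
$\frac{-32166 - 27426}{29329 + 25898} = - \frac{59592}{55227} = \left(-59592\right) \frac{1}{55227} = - \frac{19864}{18409}$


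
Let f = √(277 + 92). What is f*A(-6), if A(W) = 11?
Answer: 33*√41 ≈ 211.30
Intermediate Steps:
f = 3*√41 (f = √369 = 3*√41 ≈ 19.209)
f*A(-6) = (3*√41)*11 = 33*√41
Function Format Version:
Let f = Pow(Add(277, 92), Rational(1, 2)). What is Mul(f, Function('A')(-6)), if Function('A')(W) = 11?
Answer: Mul(33, Pow(41, Rational(1, 2))) ≈ 211.30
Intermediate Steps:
f = Mul(3, Pow(41, Rational(1, 2))) (f = Pow(369, Rational(1, 2)) = Mul(3, Pow(41, Rational(1, 2))) ≈ 19.209)
Mul(f, Function('A')(-6)) = Mul(Mul(3, Pow(41, Rational(1, 2))), 11) = Mul(33, Pow(41, Rational(1, 2)))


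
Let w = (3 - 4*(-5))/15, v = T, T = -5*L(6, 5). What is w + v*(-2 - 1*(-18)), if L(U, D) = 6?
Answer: -7177/15 ≈ -478.47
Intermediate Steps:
T = -30 (T = -5*6 = -30)
v = -30
w = 23/15 (w = (3 + 20)*(1/15) = 23*(1/15) = 23/15 ≈ 1.5333)
w + v*(-2 - 1*(-18)) = 23/15 - 30*(-2 - 1*(-18)) = 23/15 - 30*(-2 + 18) = 23/15 - 30*16 = 23/15 - 480 = -7177/15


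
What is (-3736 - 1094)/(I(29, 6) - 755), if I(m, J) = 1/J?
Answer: 4140/647 ≈ 6.3988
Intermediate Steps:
(-3736 - 1094)/(I(29, 6) - 755) = (-3736 - 1094)/(1/6 - 755) = -4830/(1/6 - 755) = -4830/(-4529/6) = -4830*(-6/4529) = 4140/647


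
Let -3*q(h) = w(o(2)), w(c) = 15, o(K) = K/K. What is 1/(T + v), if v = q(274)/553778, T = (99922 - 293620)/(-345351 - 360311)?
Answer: 195390045518/53631081367 ≈ 3.6432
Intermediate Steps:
o(K) = 1
T = 96849/352831 (T = -193698/(-705662) = -193698*(-1/705662) = 96849/352831 ≈ 0.27449)
q(h) = -5 (q(h) = -1/3*15 = -5)
v = -5/553778 ≈ -9.0289e-6
1/(T + v) = 1/(96849/352831 - 5/553778) = 1/(53631081367/195390045518) = 195390045518/53631081367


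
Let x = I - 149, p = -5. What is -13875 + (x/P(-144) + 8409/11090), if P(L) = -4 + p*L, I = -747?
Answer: -27544380199/1985110 ≈ -13876.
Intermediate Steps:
P(L) = -4 - 5*L
x = -896 (x = -747 - 149 = -896)
-13875 + (x/P(-144) + 8409/11090) = -13875 + (-896/(-4 - 5*(-144)) + 8409/11090) = -13875 + (-896/(-4 + 720) + 8409*(1/11090)) = -13875 + (-896/716 + 8409/11090) = -13875 + (-896*1/716 + 8409/11090) = -13875 + (-224/179 + 8409/11090) = -13875 - 978949/1985110 = -27544380199/1985110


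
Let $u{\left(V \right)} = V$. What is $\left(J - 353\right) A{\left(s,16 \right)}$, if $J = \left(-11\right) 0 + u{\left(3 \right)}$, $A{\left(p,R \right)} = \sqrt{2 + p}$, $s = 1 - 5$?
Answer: $- 350 i \sqrt{2} \approx - 494.97 i$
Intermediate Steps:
$s = -4$ ($s = 1 - 5 = -4$)
$J = 3$ ($J = \left(-11\right) 0 + 3 = 0 + 3 = 3$)
$\left(J - 353\right) A{\left(s,16 \right)} = \left(3 - 353\right) \sqrt{2 - 4} = - 350 \sqrt{-2} = - 350 i \sqrt{2}$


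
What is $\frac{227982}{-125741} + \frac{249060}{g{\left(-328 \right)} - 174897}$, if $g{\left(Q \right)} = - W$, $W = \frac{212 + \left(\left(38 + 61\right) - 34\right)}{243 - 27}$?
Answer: $- \frac{668573658906}{206532484543} \approx -3.2371$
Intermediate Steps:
$W = \frac{277}{216}$ ($W = \frac{212 + \left(99 - 34\right)}{216} = \left(212 + 65\right) \frac{1}{216} = 277 \cdot \frac{1}{216} = \frac{277}{216} \approx 1.2824$)
$g{\left(Q \right)} = - \frac{277}{216}$ ($g{\left(Q \right)} = \left(-1\right) \frac{277}{216} = - \frac{277}{216}$)
$\frac{227982}{-125741} + \frac{249060}{g{\left(-328 \right)} - 174897} = \frac{227982}{-125741} + \frac{249060}{- \frac{277}{216} - 174897} = 227982 \left(- \frac{1}{125741}\right) + \frac{249060}{- \frac{37778029}{216}} = - \frac{227982}{125741} + 249060 \left(- \frac{216}{37778029}\right) = - \frac{227982}{125741} - \frac{53796960}{37778029} = - \frac{668573658906}{206532484543}$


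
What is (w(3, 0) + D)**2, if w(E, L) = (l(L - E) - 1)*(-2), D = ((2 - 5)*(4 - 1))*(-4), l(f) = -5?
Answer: 2304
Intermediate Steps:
D = 36 (D = -3*3*(-4) = -9*(-4) = 36)
w(E, L) = 12 (w(E, L) = (-5 - 1)*(-2) = -6*(-2) = 12)
(w(3, 0) + D)**2 = (12 + 36)**2 = 48**2 = 2304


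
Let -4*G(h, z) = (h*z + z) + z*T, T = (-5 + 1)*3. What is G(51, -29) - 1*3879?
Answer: -3589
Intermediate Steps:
T = -12 (T = -4*3 = -12)
G(h, z) = 11*z/4 - h*z/4 (G(h, z) = -((h*z + z) + z*(-12))/4 = -((z + h*z) - 12*z)/4 = -(-11*z + h*z)/4 = 11*z/4 - h*z/4)
G(51, -29) - 1*3879 = (1/4)*(-29)*(11 - 1*51) - 1*3879 = (1/4)*(-29)*(11 - 51) - 3879 = (1/4)*(-29)*(-40) - 3879 = 290 - 3879 = -3589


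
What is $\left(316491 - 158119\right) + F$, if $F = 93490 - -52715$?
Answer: $304577$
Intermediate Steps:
$F = 146205$ ($F = 93490 + 52715 = 146205$)
$\left(316491 - 158119\right) + F = \left(316491 - 158119\right) + 146205 = 158372 + 146205 = 304577$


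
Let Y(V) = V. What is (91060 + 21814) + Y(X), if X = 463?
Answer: 113337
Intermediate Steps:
(91060 + 21814) + Y(X) = (91060 + 21814) + 463 = 112874 + 463 = 113337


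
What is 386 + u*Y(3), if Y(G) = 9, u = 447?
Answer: 4409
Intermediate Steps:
386 + u*Y(3) = 386 + 447*9 = 386 + 4023 = 4409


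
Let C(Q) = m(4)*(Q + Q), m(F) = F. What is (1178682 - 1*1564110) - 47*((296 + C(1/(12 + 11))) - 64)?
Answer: -9116012/23 ≈ -3.9635e+5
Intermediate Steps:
C(Q) = 8*Q (C(Q) = 4*(Q + Q) = 4*(2*Q) = 8*Q)
(1178682 - 1*1564110) - 47*((296 + C(1/(12 + 11))) - 64) = (1178682 - 1*1564110) - 47*((296 + 8/(12 + 11)) - 64) = (1178682 - 1564110) - 47*((296 + 8/23) - 64) = -385428 - 47*((296 + 8*(1/23)) - 64) = -385428 - 47*((296 + 8/23) - 64) = -385428 - 47*(6816/23 - 64) = -385428 - 47*5344/23 = -385428 - 1*251168/23 = -385428 - 251168/23 = -9116012/23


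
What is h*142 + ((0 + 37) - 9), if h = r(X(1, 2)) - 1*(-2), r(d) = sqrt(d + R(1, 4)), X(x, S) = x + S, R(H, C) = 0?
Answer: 312 + 142*sqrt(3) ≈ 557.95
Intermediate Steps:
X(x, S) = S + x
r(d) = sqrt(d) (r(d) = sqrt(d + 0) = sqrt(d))
h = 2 + sqrt(3) (h = sqrt(2 + 1) - 1*(-2) = sqrt(3) + 2 = 2 + sqrt(3) ≈ 3.7321)
h*142 + ((0 + 37) - 9) = (2 + sqrt(3))*142 + ((0 + 37) - 9) = (284 + 142*sqrt(3)) + (37 - 9) = (284 + 142*sqrt(3)) + 28 = 312 + 142*sqrt(3)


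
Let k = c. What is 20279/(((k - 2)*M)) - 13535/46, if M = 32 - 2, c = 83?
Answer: -7989304/27945 ≈ -285.89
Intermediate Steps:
k = 83
M = 30
20279/(((k - 2)*M)) - 13535/46 = 20279/(((83 - 2)*30)) - 13535/46 = 20279/((81*30)) - 13535*1/46 = 20279/2430 - 13535/46 = -7989304/27945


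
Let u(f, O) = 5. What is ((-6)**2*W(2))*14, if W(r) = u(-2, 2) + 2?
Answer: 3528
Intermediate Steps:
W(r) = 7 (W(r) = 5 + 2 = 7)
((-6)**2*W(2))*14 = ((-6)**2*7)*14 = (36*7)*14 = 252*14 = 3528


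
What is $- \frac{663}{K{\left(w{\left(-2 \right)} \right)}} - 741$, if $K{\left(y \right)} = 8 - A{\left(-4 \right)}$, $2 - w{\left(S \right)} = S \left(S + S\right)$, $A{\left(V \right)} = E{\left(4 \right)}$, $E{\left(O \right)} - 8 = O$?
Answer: $- \frac{2301}{4} \approx -575.25$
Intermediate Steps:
$E{\left(O \right)} = 8 + O$
$A{\left(V \right)} = 12$ ($A{\left(V \right)} = 8 + 4 = 12$)
$w{\left(S \right)} = 2 - 2 S^{2}$ ($w{\left(S \right)} = 2 - S \left(S + S\right) = 2 - S 2 S = 2 - 2 S^{2}$)
$K{\left(y \right)} = -4$ ($K{\left(y \right)} = 8 - 12 = -4$)
$- \frac{663}{K{\left(w{\left(-2 \right)} \right)}} - 741 = - \frac{663}{-4} - 741 = \left(-663\right) \left(- \frac{1}{4}\right) - 741 = \frac{663}{4} - 741 = - \frac{2301}{4}$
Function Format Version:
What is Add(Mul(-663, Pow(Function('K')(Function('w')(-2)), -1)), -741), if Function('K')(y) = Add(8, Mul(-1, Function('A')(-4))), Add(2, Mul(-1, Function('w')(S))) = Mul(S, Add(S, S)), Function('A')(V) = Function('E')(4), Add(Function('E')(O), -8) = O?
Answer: Rational(-2301, 4) ≈ -575.25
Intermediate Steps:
Function('E')(O) = Add(8, O)
Function('A')(V) = 12 (Function('A')(V) = Add(8, 4) = 12)
Function('w')(S) = Add(2, Mul(-2, Pow(S, 2))) (Function('w')(S) = Add(2, Mul(-1, Mul(S, Add(S, S)))) = Add(2, Mul(-1, Mul(S, Mul(2, S)))) = Add(2, Mul(-1, Mul(2, Pow(S, 2)))) = Add(2, Mul(-2, Pow(S, 2))))
Function('K')(y) = -4 (Function('K')(y) = Add(8, Mul(-1, 12)) = Add(8, -12) = -4)
Add(Mul(-663, Pow(Function('K')(Function('w')(-2)), -1)), -741) = Add(Mul(-663, Pow(-4, -1)), -741) = Add(Mul(-663, Rational(-1, 4)), -741) = Add(Rational(663, 4), -741) = Rational(-2301, 4)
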